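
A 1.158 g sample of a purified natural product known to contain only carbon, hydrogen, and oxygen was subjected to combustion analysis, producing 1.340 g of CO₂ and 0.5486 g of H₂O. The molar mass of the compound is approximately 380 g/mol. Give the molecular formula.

C10H20O15

mol C = 1.340 g CO₂ ÷ 44.009 g/mol = 0.030448 mol
mol H = 2 × 0.5486 g H₂O ÷ 18.015 g/mol = 0.060905 mol
mass O = 1.158 − (0.36571 + 0.061392) = 0.73089 g → mol O = 0.73089 ÷ 15.999 = 0.045684 mol
Divide by the smallest (0.030448 mol): C 1.000, H 2.000, O 1.500
Multiplying each by 2 gives whole numbers: C 2.00, H 4.00, O 3.00
Empirical formula: C2H4O3
Empirical-formula mass = 76.05 g/mol; 380 ÷ 76.05 ≈ 5, so the molecular formula is C10H20O15.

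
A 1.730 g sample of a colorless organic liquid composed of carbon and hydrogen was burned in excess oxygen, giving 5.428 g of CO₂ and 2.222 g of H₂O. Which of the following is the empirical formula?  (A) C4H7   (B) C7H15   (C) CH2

(C) CH2

mol C = 5.428 g CO₂ ÷ 44.009 g/mol = 0.12334 mol
mol H = 2 × 2.222 g H₂O ÷ 18.015 g/mol = 0.24668 mol
Divide by the smallest (0.12334 mol): C 1.000, H 2.000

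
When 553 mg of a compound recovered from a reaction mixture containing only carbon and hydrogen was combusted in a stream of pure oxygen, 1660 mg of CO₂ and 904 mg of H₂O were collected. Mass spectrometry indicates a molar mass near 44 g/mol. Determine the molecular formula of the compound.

mol C = 1.66 g CO₂ ÷ 44.009 g/mol = 0.03772 mol
mol H = 2 × 0.904 g H₂O ÷ 18.015 g/mol = 0.1004 mol
Divide by the smallest (0.03772 mol): C 1.000, H 2.661
Multiplying each by 3 gives whole numbers: C 3.00, H 7.98
Empirical formula: C3H8
Empirical-formula mass = 44.10 g/mol; 44 ÷ 44.10 ≈ 1, so the molecular formula is C3H8.

C3H8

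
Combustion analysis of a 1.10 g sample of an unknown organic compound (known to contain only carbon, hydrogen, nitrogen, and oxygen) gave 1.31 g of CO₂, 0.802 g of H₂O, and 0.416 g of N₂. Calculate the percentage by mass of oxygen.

21.5%

mol C = 1.31 g CO₂ ÷ 44.009 g/mol = 0.02977 mol
mol H = 2 × 0.802 g H₂O ÷ 18.015 g/mol = 0.08904 mol
mol N = 2 × 0.416 g N₂ ÷ 28.014 g/mol = 0.02970 mol
mass O = 1.10 − (0.3575 + 0.08975 + 0.4160) = 0.2367 g → mol O = 0.2367 ÷ 15.999 = 0.01480 mol
mass % O = 0.2367 g ÷ 1.10 g × 100%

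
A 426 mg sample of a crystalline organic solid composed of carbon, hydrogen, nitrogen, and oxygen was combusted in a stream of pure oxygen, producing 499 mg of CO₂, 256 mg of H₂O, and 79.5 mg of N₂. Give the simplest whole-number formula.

C2H5NO2

mol C = 0.499 g CO₂ ÷ 44.009 g/mol = 0.01134 mol
mol H = 2 × 0.256 g H₂O ÷ 18.015 g/mol = 0.02842 mol
mol N = 2 × 0.0795 g N₂ ÷ 28.014 g/mol = 0.005676 mol
mass O = 0.426 − (0.1362 + 0.02865 + 0.07950) = 0.1817 g → mol O = 0.1817 ÷ 15.999 = 0.01135 mol
Divide by the smallest (0.005676 mol): C 1.998, H 5.007, N 1.000, O 2.001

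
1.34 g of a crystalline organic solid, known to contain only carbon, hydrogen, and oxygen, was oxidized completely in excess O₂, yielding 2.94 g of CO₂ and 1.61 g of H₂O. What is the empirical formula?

C3H8O

mol C = 2.94 g CO₂ ÷ 44.009 g/mol = 0.06680 mol
mol H = 2 × 1.61 g H₂O ÷ 18.015 g/mol = 0.1787 mol
mass O = 1.34 − (0.8024 + 0.1802) = 0.3574 g → mol O = 0.3574 ÷ 15.999 = 0.02234 mol
Divide by the smallest (0.02234 mol): C 2.990, H 8.000, O 1.000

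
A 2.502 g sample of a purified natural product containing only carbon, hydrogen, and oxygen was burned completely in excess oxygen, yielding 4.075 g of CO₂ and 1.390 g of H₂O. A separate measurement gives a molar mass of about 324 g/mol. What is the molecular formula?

C12H20O10

mol C = 4.075 g CO₂ ÷ 44.009 g/mol = 0.092595 mol
mol H = 2 × 1.390 g H₂O ÷ 18.015 g/mol = 0.15432 mol
mass O = 2.502 − (1.1122 + 0.15555) = 1.2343 g → mol O = 1.2343 ÷ 15.999 = 0.077148 mol
Divide by the smallest (0.077148 mol): C 1.200, H 2.000, O 1.000
Multiplying each by 5 gives whole numbers: C 6.00, H 10.00, O 5.00
Empirical formula: C6H10O5
Empirical-formula mass = 162.14 g/mol; 324 ÷ 162.14 ≈ 2, so the molecular formula is C12H20O10.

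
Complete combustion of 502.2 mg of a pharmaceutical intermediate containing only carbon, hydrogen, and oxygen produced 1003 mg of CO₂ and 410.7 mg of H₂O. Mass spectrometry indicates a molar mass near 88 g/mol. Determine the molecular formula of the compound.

C4H8O2

mol C = 1.003 g CO₂ ÷ 44.009 g/mol = 0.022791 mol
mol H = 2 × 0.4107 g H₂O ÷ 18.015 g/mol = 0.045595 mol
mass O = 0.5022 − (0.27374 + 0.045960) = 0.18250 g → mol O = 0.18250 ÷ 15.999 = 0.011407 mol
Divide by the smallest (0.011407 mol): C 1.998, H 3.997, O 1.000
Empirical formula: C2H4O
Empirical-formula mass = 44.05 g/mol; 88 ÷ 44.05 ≈ 2, so the molecular formula is C4H8O2.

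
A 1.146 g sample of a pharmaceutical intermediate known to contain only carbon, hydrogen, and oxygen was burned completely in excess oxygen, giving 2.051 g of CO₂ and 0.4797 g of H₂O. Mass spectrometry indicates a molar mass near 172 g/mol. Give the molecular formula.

C7H8O5

mol C = 2.051 g CO₂ ÷ 44.009 g/mol = 0.046604 mol
mol H = 2 × 0.4797 g H₂O ÷ 18.015 g/mol = 0.053256 mol
mass O = 1.146 − (0.55976 + 0.053682) = 0.53256 g → mol O = 0.53256 ÷ 15.999 = 0.033287 mol
Divide by the smallest (0.033287 mol): C 1.400, H 1.600, O 1.000
Multiplying each by 5 gives whole numbers: C 7.00, H 8.00, O 5.00
Empirical formula: C7H8O5
Empirical-formula mass = 172.14 g/mol; 172 ÷ 172.14 ≈ 1, so the molecular formula is C7H8O5.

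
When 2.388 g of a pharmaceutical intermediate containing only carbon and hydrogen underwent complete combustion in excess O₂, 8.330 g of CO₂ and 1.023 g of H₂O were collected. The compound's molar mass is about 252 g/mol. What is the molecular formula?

mol C = 8.330 g CO₂ ÷ 44.009 g/mol = 0.18928 mol
mol H = 2 × 1.023 g H₂O ÷ 18.015 g/mol = 0.11357 mol
Divide by the smallest (0.11357 mol): C 1.667, H 1.000
Multiplying each by 3 gives whole numbers: C 5.00, H 3.00
Empirical formula: C5H3
Empirical-formula mass = 63.08 g/mol; 252 ÷ 63.08 ≈ 4, so the molecular formula is C20H12.

C20H12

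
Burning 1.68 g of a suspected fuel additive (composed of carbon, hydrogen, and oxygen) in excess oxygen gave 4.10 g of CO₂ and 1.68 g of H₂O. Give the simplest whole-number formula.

mol C = 4.10 g CO₂ ÷ 44.009 g/mol = 0.09316 mol
mol H = 2 × 1.68 g H₂O ÷ 18.015 g/mol = 0.1865 mol
mass O = 1.68 − (1.119 + 0.1880) = 0.3730 g → mol O = 0.3730 ÷ 15.999 = 0.02332 mol
Divide by the smallest (0.02332 mol): C 3.996, H 8.000, O 1.000

C4H8O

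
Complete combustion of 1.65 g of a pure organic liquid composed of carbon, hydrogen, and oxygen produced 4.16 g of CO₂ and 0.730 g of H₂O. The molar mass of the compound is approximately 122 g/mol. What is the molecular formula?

C7H6O2

mol C = 4.16 g CO₂ ÷ 44.009 g/mol = 0.09453 mol
mol H = 2 × 0.730 g H₂O ÷ 18.015 g/mol = 0.08104 mol
mass O = 1.65 − (1.135 + 0.08169) = 0.4330 g → mol O = 0.4330 ÷ 15.999 = 0.02706 mol
Divide by the smallest (0.02706 mol): C 3.493, H 2.995, O 1.000
Multiplying each by 2 gives whole numbers: C 6.99, H 5.99, O 2.00
Empirical formula: C7H6O2
Empirical-formula mass = 122.12 g/mol; 122 ÷ 122.12 ≈ 1, so the molecular formula is C7H6O2.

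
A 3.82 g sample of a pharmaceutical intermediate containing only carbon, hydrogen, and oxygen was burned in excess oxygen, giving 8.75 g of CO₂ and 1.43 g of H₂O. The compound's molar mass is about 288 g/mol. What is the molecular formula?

C15H12O6

mol C = 8.75 g CO₂ ÷ 44.009 g/mol = 0.1988 mol
mol H = 2 × 1.43 g H₂O ÷ 18.015 g/mol = 0.1588 mol
mass O = 3.82 − (2.388 + 0.1600) = 1.272 g → mol O = 1.272 ÷ 15.999 = 0.07950 mol
Divide by the smallest (0.07950 mol): C 2.501, H 1.997, O 1.000
Multiplying each by 2 gives whole numbers: C 5.00, H 3.99, O 2.00
Empirical formula: C5H4O2
Empirical-formula mass = 96.08 g/mol; 288 ÷ 96.08 ≈ 3, so the molecular formula is C15H12O6.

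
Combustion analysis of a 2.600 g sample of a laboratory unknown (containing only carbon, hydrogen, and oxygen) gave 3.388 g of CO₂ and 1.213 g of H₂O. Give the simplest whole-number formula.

C4H7O5

mol C = 3.388 g CO₂ ÷ 44.009 g/mol = 0.076984 mol
mol H = 2 × 1.213 g H₂O ÷ 18.015 g/mol = 0.13467 mol
mass O = 2.600 − (0.92466 + 0.13574) = 1.5396 g → mol O = 1.5396 ÷ 15.999 = 0.096231 mol
Divide by the smallest (0.076984 mol): C 1.000, H 1.749, O 1.250
Multiplying each by 4 gives whole numbers: C 4.00, H 7.00, O 5.00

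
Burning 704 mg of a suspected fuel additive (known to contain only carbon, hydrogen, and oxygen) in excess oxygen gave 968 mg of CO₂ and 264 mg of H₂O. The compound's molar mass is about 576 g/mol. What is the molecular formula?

mol C = 0.968 g CO₂ ÷ 44.009 g/mol = 0.02200 mol
mol H = 2 × 0.264 g H₂O ÷ 18.015 g/mol = 0.02931 mol
mass O = 0.704 − (0.2642 + 0.02954) = 0.4103 g → mol O = 0.4103 ÷ 15.999 = 0.02564 mol
Divide by the smallest (0.02200 mol): C 1.000, H 1.332, O 1.166
Multiplying each by 6 gives whole numbers: C 6.00, H 7.99, O 7.00
Empirical formula: C6H8O7
Empirical-formula mass = 192.12 g/mol; 576 ÷ 192.12 ≈ 3, so the molecular formula is C18H24O21.

C18H24O21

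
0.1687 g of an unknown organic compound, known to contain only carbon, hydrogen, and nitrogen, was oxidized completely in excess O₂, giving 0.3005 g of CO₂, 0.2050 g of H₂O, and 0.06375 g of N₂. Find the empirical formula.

C3H10N2

mol C = 0.3005 g CO₂ ÷ 44.009 g/mol = 0.0068281 mol
mol H = 2 × 0.2050 g H₂O ÷ 18.015 g/mol = 0.022759 mol
mol N = 2 × 0.06375 g N₂ ÷ 28.014 g/mol = 0.0045513 mol
Divide by the smallest (0.0045513 mol): C 1.500, H 5.001, N 1.000
Multiplying each by 2 gives whole numbers: C 3.00, H 10.00, N 2.00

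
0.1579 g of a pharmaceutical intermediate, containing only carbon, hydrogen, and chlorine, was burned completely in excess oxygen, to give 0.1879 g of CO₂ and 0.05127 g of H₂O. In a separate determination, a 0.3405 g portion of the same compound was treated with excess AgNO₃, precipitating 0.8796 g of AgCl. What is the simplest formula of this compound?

mol C = 0.1879 g CO₂ ÷ 44.009 g/mol = 0.0042696 mol
mol H = 2 × 0.05127 g H₂O ÷ 18.015 g/mol = 0.0056919 mol
From the AgCl data: mol Cl per gram of compound = (0.8796 ÷ 143.318) ÷ 0.3405 = 0.018025 mol/g, so in the 0.1579 g combustion sample mol Cl = 0.0028461 mol
Divide by the smallest (0.0028461 mol): C 1.500, H 2.000, Cl 1.000
Multiplying each by 2 gives whole numbers: C 3.00, H 4.00, Cl 2.00

C3H4Cl2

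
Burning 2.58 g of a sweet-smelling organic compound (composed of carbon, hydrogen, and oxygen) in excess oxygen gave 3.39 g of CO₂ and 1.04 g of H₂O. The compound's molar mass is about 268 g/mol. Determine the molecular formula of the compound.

mol C = 3.39 g CO₂ ÷ 44.009 g/mol = 0.07703 mol
mol H = 2 × 1.04 g H₂O ÷ 18.015 g/mol = 0.1155 mol
mass O = 2.58 − (0.9252 + 0.1164) = 1.538 g → mol O = 1.538 ÷ 15.999 = 0.09616 mol
Divide by the smallest (0.07703 mol): C 1.000, H 1.499, O 1.248
Multiplying each by 4 gives whole numbers: C 4.00, H 6.00, O 4.99
Empirical formula: C4H6O5
Empirical-formula mass = 134.09 g/mol; 268 ÷ 134.09 ≈ 2, so the molecular formula is C8H12O10.

C8H12O10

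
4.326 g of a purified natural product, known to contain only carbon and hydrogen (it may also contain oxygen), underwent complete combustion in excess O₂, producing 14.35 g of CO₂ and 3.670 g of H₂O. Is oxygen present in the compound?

no

mol C = 14.35 g CO₂ ÷ 44.009 g/mol = 0.32607 mol
mol H = 2 × 3.670 g H₂O ÷ 18.015 g/mol = 0.40744 mol
C and H together account for 4.3271 g — essentially the entire 4.326 g sample — so the compound contains no oxygen.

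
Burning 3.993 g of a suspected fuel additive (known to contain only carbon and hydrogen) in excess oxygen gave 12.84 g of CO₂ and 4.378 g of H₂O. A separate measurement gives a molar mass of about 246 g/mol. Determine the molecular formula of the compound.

C18H30

mol C = 12.84 g CO₂ ÷ 44.009 g/mol = 0.29176 mol
mol H = 2 × 4.378 g H₂O ÷ 18.015 g/mol = 0.48604 mol
Divide by the smallest (0.29176 mol): C 1.000, H 1.666
Multiplying each by 3 gives whole numbers: C 3.00, H 5.00
Empirical formula: C3H5
Empirical-formula mass = 41.07 g/mol; 246 ÷ 41.07 ≈ 6, so the molecular formula is C18H30.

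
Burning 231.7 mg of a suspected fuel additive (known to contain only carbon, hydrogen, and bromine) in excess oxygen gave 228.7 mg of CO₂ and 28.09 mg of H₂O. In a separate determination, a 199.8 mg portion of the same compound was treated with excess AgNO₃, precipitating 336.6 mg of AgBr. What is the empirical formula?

mol C = 0.2287 g CO₂ ÷ 44.009 g/mol = 0.0051967 mol
mol H = 2 × 0.02809 g H₂O ÷ 18.015 g/mol = 0.0031185 mol
From the AgBr data: mol Br per gram of compound = (0.3366 ÷ 187.772) ÷ 0.1998 = 0.0089720 mol/g, so in the 0.2317 g combustion sample mol Br = 0.0020788 mol
Divide by the smallest (0.0020788 mol): C 2.500, H 1.500, Br 1.000
Multiplying each by 2 gives whole numbers: C 5.00, H 3.00, Br 2.00

C5H3Br2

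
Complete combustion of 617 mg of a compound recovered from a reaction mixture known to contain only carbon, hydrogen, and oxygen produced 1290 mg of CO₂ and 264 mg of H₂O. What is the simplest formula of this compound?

mol C = 1.29 g CO₂ ÷ 44.009 g/mol = 0.02931 mol
mol H = 2 × 0.264 g H₂O ÷ 18.015 g/mol = 0.02931 mol
mass O = 0.617 − (0.3521 + 0.02954) = 0.2354 g → mol O = 0.2354 ÷ 15.999 = 0.01471 mol
Divide by the smallest (0.01471 mol): C 1.992, H 1.992, O 1.000

C2H2O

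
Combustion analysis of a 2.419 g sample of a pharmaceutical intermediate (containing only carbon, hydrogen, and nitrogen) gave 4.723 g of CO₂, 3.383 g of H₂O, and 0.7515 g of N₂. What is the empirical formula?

mol C = 4.723 g CO₂ ÷ 44.009 g/mol = 0.10732 mol
mol H = 2 × 3.383 g H₂O ÷ 18.015 g/mol = 0.37558 mol
mol N = 2 × 0.7515 g N₂ ÷ 28.014 g/mol = 0.053652 mol
Divide by the smallest (0.053652 mol): C 2.000, H 7.000, N 1.000

C2H7N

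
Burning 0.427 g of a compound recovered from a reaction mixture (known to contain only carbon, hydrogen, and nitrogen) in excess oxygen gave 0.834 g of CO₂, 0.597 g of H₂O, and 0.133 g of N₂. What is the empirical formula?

mol C = 0.834 g CO₂ ÷ 44.009 g/mol = 0.01895 mol
mol H = 2 × 0.597 g H₂O ÷ 18.015 g/mol = 0.06628 mol
mol N = 2 × 0.133 g N₂ ÷ 28.014 g/mol = 0.009495 mol
Divide by the smallest (0.009495 mol): C 1.996, H 6.980, N 1.000

C2H7N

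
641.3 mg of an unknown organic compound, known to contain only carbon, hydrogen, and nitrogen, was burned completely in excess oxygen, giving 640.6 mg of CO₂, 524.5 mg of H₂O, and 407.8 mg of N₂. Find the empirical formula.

mol C = 0.6406 g CO₂ ÷ 44.009 g/mol = 0.014556 mol
mol H = 2 × 0.5245 g H₂O ÷ 18.015 g/mol = 0.058229 mol
mol N = 2 × 0.4078 g N₂ ÷ 28.014 g/mol = 0.029114 mol
Divide by the smallest (0.014556 mol): C 1.000, H 4.000, N 2.000

CH4N2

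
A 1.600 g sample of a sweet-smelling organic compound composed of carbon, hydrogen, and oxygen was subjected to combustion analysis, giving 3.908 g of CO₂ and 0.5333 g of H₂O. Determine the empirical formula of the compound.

C3H2O

mol C = 3.908 g CO₂ ÷ 44.009 g/mol = 0.088800 mol
mol H = 2 × 0.5333 g H₂O ÷ 18.015 g/mol = 0.059206 mol
mass O = 1.600 − (1.0666 + 0.059680) = 0.47374 g → mol O = 0.47374 ÷ 15.999 = 0.029611 mol
Divide by the smallest (0.029611 mol): C 2.999, H 1.999, O 1.000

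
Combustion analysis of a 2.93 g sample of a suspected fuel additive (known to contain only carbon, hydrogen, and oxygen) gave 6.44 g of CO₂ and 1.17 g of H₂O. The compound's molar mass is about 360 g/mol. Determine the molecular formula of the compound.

C18H16O8

mol C = 6.44 g CO₂ ÷ 44.009 g/mol = 0.1463 mol
mol H = 2 × 1.17 g H₂O ÷ 18.015 g/mol = 0.1299 mol
mass O = 2.93 − (1.758 + 0.1309) = 1.041 g → mol O = 1.041 ÷ 15.999 = 0.06510 mol
Divide by the smallest (0.06510 mol): C 2.248, H 1.995, O 1.000
Multiplying each by 4 gives whole numbers: C 8.99, H 7.98, O 4.00
Empirical formula: C9H8O4
Empirical-formula mass = 180.16 g/mol; 360 ÷ 180.16 ≈ 2, so the molecular formula is C18H16O8.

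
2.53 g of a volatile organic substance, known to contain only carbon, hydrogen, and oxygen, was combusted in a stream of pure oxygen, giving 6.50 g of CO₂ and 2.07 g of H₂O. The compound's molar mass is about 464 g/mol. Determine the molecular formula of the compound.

mol C = 6.50 g CO₂ ÷ 44.009 g/mol = 0.1477 mol
mol H = 2 × 2.07 g H₂O ÷ 18.015 g/mol = 0.2298 mol
mass O = 2.53 − (1.774 + 0.2316) = 0.5244 g → mol O = 0.5244 ÷ 15.999 = 0.03277 mol
Divide by the smallest (0.03277 mol): C 4.506, H 7.012, O 1.000
Multiplying each by 2 gives whole numbers: C 9.01, H 14.02, O 2.00
Empirical formula: C9H14O2
Empirical-formula mass = 154.21 g/mol; 464 ÷ 154.21 ≈ 3, so the molecular formula is C27H42O6.

C27H42O6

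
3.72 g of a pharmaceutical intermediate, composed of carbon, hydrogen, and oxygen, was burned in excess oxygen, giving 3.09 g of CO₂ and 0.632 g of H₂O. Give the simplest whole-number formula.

mol C = 3.09 g CO₂ ÷ 44.009 g/mol = 0.07021 mol
mol H = 2 × 0.632 g H₂O ÷ 18.015 g/mol = 0.07016 mol
mass O = 3.72 − (0.8433 + 0.07073) = 2.806 g → mol O = 2.806 ÷ 15.999 = 0.1754 mol
Divide by the smallest (0.07016 mol): C 1.001, H 1.000, O 2.500
Multiplying each by 2 gives whole numbers: C 2.00, H 2.00, O 5.00

C2H2O5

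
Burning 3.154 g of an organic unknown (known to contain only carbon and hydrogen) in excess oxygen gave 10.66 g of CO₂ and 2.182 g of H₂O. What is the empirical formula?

mol C = 10.66 g CO₂ ÷ 44.009 g/mol = 0.24222 mol
mol H = 2 × 2.182 g H₂O ÷ 18.015 g/mol = 0.24224 mol
Divide by the smallest (0.24222 mol): C 1.000, H 1.000

CH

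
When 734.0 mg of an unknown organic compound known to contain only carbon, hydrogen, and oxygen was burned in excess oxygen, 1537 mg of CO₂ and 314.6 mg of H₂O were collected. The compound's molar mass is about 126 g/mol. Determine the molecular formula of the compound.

mol C = 1.537 g CO₂ ÷ 44.009 g/mol = 0.034925 mol
mol H = 2 × 0.3146 g H₂O ÷ 18.015 g/mol = 0.034926 mol
mass O = 0.7340 − (0.41948 + 0.035206) = 0.27931 g → mol O = 0.27931 ÷ 15.999 = 0.017458 mol
Divide by the smallest (0.017458 mol): C 2.000, H 2.001, O 1.000
Empirical formula: C2H2O
Empirical-formula mass = 42.04 g/mol; 126 ÷ 42.04 ≈ 3, so the molecular formula is C6H6O3.

C6H6O3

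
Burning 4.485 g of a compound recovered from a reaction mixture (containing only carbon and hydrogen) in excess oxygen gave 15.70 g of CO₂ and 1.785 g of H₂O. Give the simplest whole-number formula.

mol C = 15.70 g CO₂ ÷ 44.009 g/mol = 0.35675 mol
mol H = 2 × 1.785 g H₂O ÷ 18.015 g/mol = 0.19817 mol
Divide by the smallest (0.19817 mol): C 1.800, H 1.000
Multiplying each by 5 gives whole numbers: C 9.00, H 5.00

C9H5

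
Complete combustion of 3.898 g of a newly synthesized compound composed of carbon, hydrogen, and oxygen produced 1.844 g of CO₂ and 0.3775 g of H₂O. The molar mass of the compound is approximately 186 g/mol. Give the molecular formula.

C2H2O10

mol C = 1.844 g CO₂ ÷ 44.009 g/mol = 0.041901 mol
mol H = 2 × 0.3775 g H₂O ÷ 18.015 g/mol = 0.041910 mol
mass O = 3.898 − (0.50327 + 0.042245) = 3.3525 g → mol O = 3.3525 ÷ 15.999 = 0.20954 mol
Divide by the smallest (0.041901 mol): C 1.000, H 1.000, O 5.001
Empirical formula: CHO5
Empirical-formula mass = 93.01 g/mol; 186 ÷ 93.01 ≈ 2, so the molecular formula is C2H2O10.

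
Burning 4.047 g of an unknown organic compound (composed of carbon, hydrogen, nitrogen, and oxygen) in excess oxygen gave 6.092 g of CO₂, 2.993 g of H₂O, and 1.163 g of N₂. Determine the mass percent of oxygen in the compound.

21.90%

mol C = 6.092 g CO₂ ÷ 44.009 g/mol = 0.13843 mol
mol H = 2 × 2.993 g H₂O ÷ 18.015 g/mol = 0.33228 mol
mol N = 2 × 1.163 g N₂ ÷ 28.014 g/mol = 0.083030 mol
mass O = 4.047 − (1.6626 + 0.33494 + 1.1630) = 0.88643 g → mol O = 0.88643 ÷ 15.999 = 0.055405 mol
mass % O = 0.88643 g ÷ 4.047 g × 100%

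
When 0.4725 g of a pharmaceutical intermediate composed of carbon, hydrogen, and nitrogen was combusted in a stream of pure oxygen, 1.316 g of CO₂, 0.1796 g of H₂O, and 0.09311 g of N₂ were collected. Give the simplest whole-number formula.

C9H6N2

mol C = 1.316 g CO₂ ÷ 44.009 g/mol = 0.029903 mol
mol H = 2 × 0.1796 g H₂O ÷ 18.015 g/mol = 0.019939 mol
mol N = 2 × 0.09311 g N₂ ÷ 28.014 g/mol = 0.0066474 mol
Divide by the smallest (0.0066474 mol): C 4.498, H 3.000, N 1.000
Multiplying each by 2 gives whole numbers: C 9.00, H 6.00, N 2.00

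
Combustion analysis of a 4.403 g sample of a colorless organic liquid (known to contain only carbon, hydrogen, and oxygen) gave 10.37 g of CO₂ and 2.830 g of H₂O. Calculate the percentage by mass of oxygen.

28.53%

mol C = 10.37 g CO₂ ÷ 44.009 g/mol = 0.23563 mol
mol H = 2 × 2.830 g H₂O ÷ 18.015 g/mol = 0.31418 mol
mass O = 4.403 − (2.8302 + 0.31670) = 1.2561 g → mol O = 1.2561 ÷ 15.999 = 0.078512 mol
mass % O = 1.2561 g ÷ 4.403 g × 100%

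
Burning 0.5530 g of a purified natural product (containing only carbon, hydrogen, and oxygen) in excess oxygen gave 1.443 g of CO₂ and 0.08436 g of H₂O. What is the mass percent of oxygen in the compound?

mol C = 1.443 g CO₂ ÷ 44.009 g/mol = 0.032789 mol
mol H = 2 × 0.08436 g H₂O ÷ 18.015 g/mol = 0.0093655 mol
mass O = 0.5530 − (0.39383 + 0.0094405) = 0.14973 g → mol O = 0.14973 ÷ 15.999 = 0.0093590 mol
mass % O = 0.14973 g ÷ 0.5530 g × 100%

27.08%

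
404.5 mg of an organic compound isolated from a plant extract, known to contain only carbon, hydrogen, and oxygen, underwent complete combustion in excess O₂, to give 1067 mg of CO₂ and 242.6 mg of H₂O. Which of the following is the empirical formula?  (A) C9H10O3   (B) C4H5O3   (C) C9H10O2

(C) C9H10O2

mol C = 1.067 g CO₂ ÷ 44.009 g/mol = 0.024245 mol
mol H = 2 × 0.2426 g H₂O ÷ 18.015 g/mol = 0.026933 mol
mass O = 0.4045 − (0.29121 + 0.027149) = 0.086144 g → mol O = 0.086144 ÷ 15.999 = 0.0053844 mol
Divide by the smallest (0.0053844 mol): C 4.503, H 5.002, O 1.000
Multiplying each by 2 gives whole numbers: C 9.01, H 10.00, O 2.00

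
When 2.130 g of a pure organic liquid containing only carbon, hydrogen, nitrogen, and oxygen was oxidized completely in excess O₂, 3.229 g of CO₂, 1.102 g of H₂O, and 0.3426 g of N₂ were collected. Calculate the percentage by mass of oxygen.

36.75%

mol C = 3.229 g CO₂ ÷ 44.009 g/mol = 0.073371 mol
mol H = 2 × 1.102 g H₂O ÷ 18.015 g/mol = 0.12234 mol
mol N = 2 × 0.3426 g N₂ ÷ 28.014 g/mol = 0.024459 mol
mass O = 2.130 − (0.88126 + 0.12332 + 0.34260) = 0.78282 g → mol O = 0.78282 ÷ 15.999 = 0.048929 mol
mass % O = 0.78282 g ÷ 2.130 g × 100%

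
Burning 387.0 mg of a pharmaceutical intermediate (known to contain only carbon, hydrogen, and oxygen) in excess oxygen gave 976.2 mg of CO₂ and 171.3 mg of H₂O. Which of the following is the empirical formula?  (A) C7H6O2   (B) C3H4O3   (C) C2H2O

mol C = 0.9762 g CO₂ ÷ 44.009 g/mol = 0.022182 mol
mol H = 2 × 0.1713 g H₂O ÷ 18.015 g/mol = 0.019017 mol
mass O = 0.3870 − (0.26643 + 0.019170) = 0.10140 g → mol O = 0.10140 ÷ 15.999 = 0.0063382 mol
Divide by the smallest (0.0063382 mol): C 3.500, H 3.000, O 1.000
Multiplying each by 2 gives whole numbers: C 7.00, H 6.00, O 2.00

(A) C7H6O2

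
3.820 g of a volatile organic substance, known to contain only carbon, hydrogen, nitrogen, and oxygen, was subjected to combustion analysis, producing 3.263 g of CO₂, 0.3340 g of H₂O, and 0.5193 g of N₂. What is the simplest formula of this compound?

mol C = 3.263 g CO₂ ÷ 44.009 g/mol = 0.074144 mol
mol H = 2 × 0.3340 g H₂O ÷ 18.015 g/mol = 0.037080 mol
mol N = 2 × 0.5193 g N₂ ÷ 28.014 g/mol = 0.037074 mol
mass O = 3.820 − (0.89054 + 0.037377 + 0.51930) = 2.3728 g → mol O = 2.3728 ÷ 15.999 = 0.14831 mol
Divide by the smallest (0.037074 mol): C 2.000, H 1.000, N 1.000, O 4.000

C2HNO4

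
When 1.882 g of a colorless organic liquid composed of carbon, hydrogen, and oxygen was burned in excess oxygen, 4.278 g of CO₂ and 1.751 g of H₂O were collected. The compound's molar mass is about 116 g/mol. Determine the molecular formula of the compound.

C6H12O2

mol C = 4.278 g CO₂ ÷ 44.009 g/mol = 0.097207 mol
mol H = 2 × 1.751 g H₂O ÷ 18.015 g/mol = 0.19439 mol
mass O = 1.882 − (1.1676 + 0.19595) = 0.51849 g → mol O = 0.51849 ÷ 15.999 = 0.032408 mol
Divide by the smallest (0.032408 mol): C 3.000, H 5.998, O 1.000
Empirical formula: C3H6O
Empirical-formula mass = 58.08 g/mol; 116 ÷ 58.08 ≈ 2, so the molecular formula is C6H12O2.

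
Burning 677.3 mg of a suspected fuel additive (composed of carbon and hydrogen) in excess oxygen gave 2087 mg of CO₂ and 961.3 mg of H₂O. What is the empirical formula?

C4H9

mol C = 2.087 g CO₂ ÷ 44.009 g/mol = 0.047422 mol
mol H = 2 × 0.9613 g H₂O ÷ 18.015 g/mol = 0.10672 mol
Divide by the smallest (0.047422 mol): C 1.000, H 2.250
Multiplying each by 4 gives whole numbers: C 4.00, H 9.00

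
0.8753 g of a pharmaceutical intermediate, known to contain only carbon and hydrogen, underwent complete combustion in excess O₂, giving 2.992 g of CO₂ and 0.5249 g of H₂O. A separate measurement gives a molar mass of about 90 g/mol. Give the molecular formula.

C7H6

mol C = 2.992 g CO₂ ÷ 44.009 g/mol = 0.067986 mol
mol H = 2 × 0.5249 g H₂O ÷ 18.015 g/mol = 0.058274 mol
Divide by the smallest (0.058274 mol): C 1.167, H 1.000
Multiplying each by 6 gives whole numbers: C 7.00, H 6.00
Empirical formula: C7H6
Empirical-formula mass = 90.12 g/mol; 90 ÷ 90.12 ≈ 1, so the molecular formula is C7H6.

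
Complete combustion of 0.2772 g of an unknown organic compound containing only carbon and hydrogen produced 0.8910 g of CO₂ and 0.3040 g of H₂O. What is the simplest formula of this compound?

C3H5

mol C = 0.8910 g CO₂ ÷ 44.009 g/mol = 0.020246 mol
mol H = 2 × 0.3040 g H₂O ÷ 18.015 g/mol = 0.033750 mol
Divide by the smallest (0.020246 mol): C 1.000, H 1.667
Multiplying each by 3 gives whole numbers: C 3.00, H 5.00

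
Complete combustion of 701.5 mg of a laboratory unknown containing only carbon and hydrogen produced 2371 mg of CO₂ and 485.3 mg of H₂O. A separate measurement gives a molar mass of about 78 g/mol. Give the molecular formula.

mol C = 2.371 g CO₂ ÷ 44.009 g/mol = 0.053875 mol
mol H = 2 × 0.4853 g H₂O ÷ 18.015 g/mol = 0.053877 mol
Divide by the smallest (0.053875 mol): C 1.000, H 1.000
Empirical formula: CH
Empirical-formula mass = 13.02 g/mol; 78 ÷ 13.02 ≈ 6, so the molecular formula is C6H6.

C6H6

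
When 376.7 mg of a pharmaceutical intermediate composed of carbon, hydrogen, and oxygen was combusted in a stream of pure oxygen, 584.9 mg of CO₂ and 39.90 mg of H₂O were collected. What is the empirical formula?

C3HO3

mol C = 0.5849 g CO₂ ÷ 44.009 g/mol = 0.013290 mol
mol H = 2 × 0.03990 g H₂O ÷ 18.015 g/mol = 0.0044296 mol
mass O = 0.3767 − (0.15963 + 0.0044651) = 0.21260 g → mol O = 0.21260 ÷ 15.999 = 0.013289 mol
Divide by the smallest (0.0044296 mol): C 3.000, H 1.000, O 3.000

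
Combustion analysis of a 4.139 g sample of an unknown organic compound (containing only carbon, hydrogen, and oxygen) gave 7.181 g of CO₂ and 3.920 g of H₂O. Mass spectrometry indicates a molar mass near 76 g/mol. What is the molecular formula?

C3H8O2

mol C = 7.181 g CO₂ ÷ 44.009 g/mol = 0.16317 mol
mol H = 2 × 3.920 g H₂O ÷ 18.015 g/mol = 0.43519 mol
mass O = 4.139 − (1.9598 + 0.43867) = 1.7405 g → mol O = 1.7405 ÷ 15.999 = 0.10879 mol
Divide by the smallest (0.10879 mol): C 1.500, H 4.000, O 1.000
Multiplying each by 2 gives whole numbers: C 3.00, H 8.00, O 2.00
Empirical formula: C3H8O2
Empirical-formula mass = 76.09 g/mol; 76 ÷ 76.09 ≈ 1, so the molecular formula is C3H8O2.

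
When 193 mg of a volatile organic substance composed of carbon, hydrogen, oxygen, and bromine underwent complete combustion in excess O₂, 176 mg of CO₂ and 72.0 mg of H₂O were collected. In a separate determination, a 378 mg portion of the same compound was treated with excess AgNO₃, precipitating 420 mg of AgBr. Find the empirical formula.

mol C = 0.176 g CO₂ ÷ 44.009 g/mol = 0.003999 mol
mol H = 2 × 0.0720 g H₂O ÷ 18.015 g/mol = 0.007993 mol
From the AgBr data: mol Br per gram of compound = (0.420 ÷ 187.772) ÷ 0.378 = 0.005917 mol/g, so in the 0.193 g combustion sample mol Br = 0.001142 mol
mass O = 0.193 − (0.04803 + 0.008057 + 0.09125) = 0.04565 g → mol O = 0.04565 ÷ 15.999 = 0.002854 mol
Divide by the smallest (0.001142 mol): C 3.502, H 6.999, Br 1.000, O 2.499
Multiplying each by 2 gives whole numbers: C 7.00, H 14.00, Br 2.00, O 5.00

C7H14Br2O5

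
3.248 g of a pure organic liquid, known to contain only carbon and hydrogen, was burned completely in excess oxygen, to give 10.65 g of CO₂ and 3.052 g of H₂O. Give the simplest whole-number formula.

C5H7

mol C = 10.65 g CO₂ ÷ 44.009 g/mol = 0.24200 mol
mol H = 2 × 3.052 g H₂O ÷ 18.015 g/mol = 0.33883 mol
Divide by the smallest (0.24200 mol): C 1.000, H 1.400
Multiplying each by 5 gives whole numbers: C 5.00, H 7.00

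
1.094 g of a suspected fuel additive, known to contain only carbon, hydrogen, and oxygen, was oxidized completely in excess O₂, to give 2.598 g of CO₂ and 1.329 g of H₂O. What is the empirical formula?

C4H10O

mol C = 2.598 g CO₂ ÷ 44.009 g/mol = 0.059033 mol
mol H = 2 × 1.329 g H₂O ÷ 18.015 g/mol = 0.14754 mol
mass O = 1.094 − (0.70905 + 0.14872) = 0.23623 g → mol O = 0.23623 ÷ 15.999 = 0.014765 mol
Divide by the smallest (0.014765 mol): C 3.998, H 9.993, O 1.000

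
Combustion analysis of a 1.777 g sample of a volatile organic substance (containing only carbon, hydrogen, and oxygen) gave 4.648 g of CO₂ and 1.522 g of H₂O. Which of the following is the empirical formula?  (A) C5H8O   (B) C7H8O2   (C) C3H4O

mol C = 4.648 g CO₂ ÷ 44.009 g/mol = 0.10561 mol
mol H = 2 × 1.522 g H₂O ÷ 18.015 g/mol = 0.16897 mol
mass O = 1.777 − (1.2685 + 0.17032) = 0.33814 g → mol O = 0.33814 ÷ 15.999 = 0.021135 mol
Divide by the smallest (0.021135 mol): C 4.997, H 7.995, O 1.000

(A) C5H8O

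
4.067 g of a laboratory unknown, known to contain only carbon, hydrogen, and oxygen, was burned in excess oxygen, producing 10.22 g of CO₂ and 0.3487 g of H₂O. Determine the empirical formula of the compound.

C6HO2

mol C = 10.22 g CO₂ ÷ 44.009 g/mol = 0.23223 mol
mol H = 2 × 0.3487 g H₂O ÷ 18.015 g/mol = 0.038712 mol
mass O = 4.067 − (2.7893 + 0.039022) = 1.2387 g → mol O = 1.2387 ÷ 15.999 = 0.077425 mol
Divide by the smallest (0.038712 mol): C 5.999, H 1.000, O 2.000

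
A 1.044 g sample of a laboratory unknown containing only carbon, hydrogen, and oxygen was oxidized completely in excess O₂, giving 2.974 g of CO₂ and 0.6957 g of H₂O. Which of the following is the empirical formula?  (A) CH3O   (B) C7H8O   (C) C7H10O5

(B) C7H8O

mol C = 2.974 g CO₂ ÷ 44.009 g/mol = 0.067577 mol
mol H = 2 × 0.6957 g H₂O ÷ 18.015 g/mol = 0.077236 mol
mass O = 1.044 − (0.81167 + 0.077854) = 0.15448 g → mol O = 0.15448 ÷ 15.999 = 0.0096555 mol
Divide by the smallest (0.0096555 mol): C 6.999, H 7.999, O 1.000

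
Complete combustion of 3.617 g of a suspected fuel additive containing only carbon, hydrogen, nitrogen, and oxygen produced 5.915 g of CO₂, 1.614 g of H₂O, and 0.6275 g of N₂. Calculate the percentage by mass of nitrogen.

17.35%

mol C = 5.915 g CO₂ ÷ 44.009 g/mol = 0.13440 mol
mol H = 2 × 1.614 g H₂O ÷ 18.015 g/mol = 0.17918 mol
mol N = 2 × 0.6275 g N₂ ÷ 28.014 g/mol = 0.044799 mol
mass O = 3.617 − (1.6143 + 0.18062 + 0.62750) = 1.1946 g → mol O = 1.1946 ÷ 15.999 = 0.074664 mol
mass % N = 0.62750 g ÷ 3.617 g × 100%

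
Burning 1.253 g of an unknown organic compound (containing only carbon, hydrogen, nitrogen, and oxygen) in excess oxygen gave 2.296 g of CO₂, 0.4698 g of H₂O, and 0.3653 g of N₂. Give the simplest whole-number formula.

C4H4N2O

mol C = 2.296 g CO₂ ÷ 44.009 g/mol = 0.052171 mol
mol H = 2 × 0.4698 g H₂O ÷ 18.015 g/mol = 0.052157 mol
mol N = 2 × 0.3653 g N₂ ÷ 28.014 g/mol = 0.026080 mol
mass O = 1.253 − (0.62663 + 0.052574 + 0.36530) = 0.20850 g → mol O = 0.20850 ÷ 15.999 = 0.013032 mol
Divide by the smallest (0.013032 mol): C 4.003, H 4.002, N 2.001, O 1.000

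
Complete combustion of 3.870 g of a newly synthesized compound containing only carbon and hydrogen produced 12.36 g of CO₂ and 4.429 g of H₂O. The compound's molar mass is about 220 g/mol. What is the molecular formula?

C16H28

mol C = 12.36 g CO₂ ÷ 44.009 g/mol = 0.28085 mol
mol H = 2 × 4.429 g H₂O ÷ 18.015 g/mol = 0.49170 mol
Divide by the smallest (0.28085 mol): C 1.000, H 1.751
Multiplying each by 4 gives whole numbers: C 4.00, H 7.00
Empirical formula: C4H7
Empirical-formula mass = 55.10 g/mol; 220 ÷ 55.10 ≈ 4, so the molecular formula is C16H28.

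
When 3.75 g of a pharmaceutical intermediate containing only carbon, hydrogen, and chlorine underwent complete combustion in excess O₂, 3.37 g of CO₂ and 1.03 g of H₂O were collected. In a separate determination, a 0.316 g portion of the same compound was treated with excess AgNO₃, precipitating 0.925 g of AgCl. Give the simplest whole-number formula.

C2H3Cl2

mol C = 3.37 g CO₂ ÷ 44.009 g/mol = 0.07658 mol
mol H = 2 × 1.03 g H₂O ÷ 18.015 g/mol = 0.1143 mol
From the AgCl data: mol Cl per gram of compound = (0.925 ÷ 143.318) ÷ 0.316 = 0.02042 mol/g, so in the 3.75 g combustion sample mol Cl = 0.07659 mol
Divide by the smallest (0.07658 mol): C 1.000, H 1.493, Cl 1.000
Multiplying each by 2 gives whole numbers: C 2.00, H 2.99, Cl 2.00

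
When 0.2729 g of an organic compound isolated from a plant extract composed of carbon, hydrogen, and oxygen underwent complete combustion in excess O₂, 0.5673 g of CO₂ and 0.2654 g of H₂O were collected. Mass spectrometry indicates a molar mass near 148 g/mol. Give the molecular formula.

mol C = 0.5673 g CO₂ ÷ 44.009 g/mol = 0.012891 mol
mol H = 2 × 0.2654 g H₂O ÷ 18.015 g/mol = 0.029464 mol
mass O = 0.2729 − (0.15483 + 0.029700) = 0.088372 g → mol O = 0.088372 ÷ 15.999 = 0.0055236 mol
Divide by the smallest (0.0055236 mol): C 2.334, H 5.334, O 1.000
Multiplying each by 3 gives whole numbers: C 7.00, H 16.00, O 3.00
Empirical formula: C7H16O3
Empirical-formula mass = 148.20 g/mol; 148 ÷ 148.20 ≈ 1, so the molecular formula is C7H16O3.

C7H16O3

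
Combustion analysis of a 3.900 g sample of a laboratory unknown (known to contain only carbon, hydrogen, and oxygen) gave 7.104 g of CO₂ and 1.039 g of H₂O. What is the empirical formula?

C7H5O5

mol C = 7.104 g CO₂ ÷ 44.009 g/mol = 0.16142 mol
mol H = 2 × 1.039 g H₂O ÷ 18.015 g/mol = 0.11535 mol
mass O = 3.900 − (1.9388 + 0.11627) = 1.8449 g → mol O = 1.8449 ÷ 15.999 = 0.11531 mol
Divide by the smallest (0.11531 mol): C 1.400, H 1.000, O 1.000
Multiplying each by 5 gives whole numbers: C 7.00, H 5.00, O 5.00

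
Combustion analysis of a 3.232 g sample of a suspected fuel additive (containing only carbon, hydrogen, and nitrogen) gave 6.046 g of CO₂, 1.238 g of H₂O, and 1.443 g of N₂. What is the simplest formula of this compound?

mol C = 6.046 g CO₂ ÷ 44.009 g/mol = 0.13738 mol
mol H = 2 × 1.238 g H₂O ÷ 18.015 g/mol = 0.13744 mol
mol N = 2 × 1.443 g N₂ ÷ 28.014 g/mol = 0.10302 mol
Divide by the smallest (0.10302 mol): C 1.334, H 1.334, N 1.000
Multiplying each by 3 gives whole numbers: C 4.00, H 4.00, N 3.00

C4H4N3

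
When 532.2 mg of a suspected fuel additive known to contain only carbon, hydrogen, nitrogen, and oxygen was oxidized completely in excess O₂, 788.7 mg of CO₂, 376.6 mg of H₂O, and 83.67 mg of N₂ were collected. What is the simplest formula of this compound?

mol C = 0.7887 g CO₂ ÷ 44.009 g/mol = 0.017921 mol
mol H = 2 × 0.3766 g H₂O ÷ 18.015 g/mol = 0.041810 mol
mol N = 2 × 0.08367 g N₂ ÷ 28.014 g/mol = 0.0059734 mol
mass O = 0.5322 − (0.21525 + 0.042144 + 0.083670) = 0.19113 g → mol O = 0.19113 ÷ 15.999 = 0.011947 mol
Divide by the smallest (0.0059734 mol): C 3.000, H 6.999, N 1.000, O 2.000

C3H7NO2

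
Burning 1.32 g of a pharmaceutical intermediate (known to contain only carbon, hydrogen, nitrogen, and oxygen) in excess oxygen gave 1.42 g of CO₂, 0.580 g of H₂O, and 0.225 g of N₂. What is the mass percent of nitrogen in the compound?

17.0%

mol C = 1.42 g CO₂ ÷ 44.009 g/mol = 0.03227 mol
mol H = 2 × 0.580 g H₂O ÷ 18.015 g/mol = 0.06439 mol
mol N = 2 × 0.225 g N₂ ÷ 28.014 g/mol = 0.01606 mol
mass O = 1.32 − (0.3875 + 0.06491 + 0.2250) = 0.6425 g → mol O = 0.6425 ÷ 15.999 = 0.04016 mol
mass % N = 0.2250 g ÷ 1.32 g × 100%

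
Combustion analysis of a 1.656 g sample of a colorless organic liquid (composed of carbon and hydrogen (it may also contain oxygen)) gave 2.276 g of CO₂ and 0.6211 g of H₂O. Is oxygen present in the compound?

yes

mol C = 2.276 g CO₂ ÷ 44.009 g/mol = 0.051717 mol
mol H = 2 × 0.6211 g H₂O ÷ 18.015 g/mol = 0.068954 mol
C and H account for only 0.69067 g of the 1.656 g sample; the remaining 0.96533 g must be oxygen.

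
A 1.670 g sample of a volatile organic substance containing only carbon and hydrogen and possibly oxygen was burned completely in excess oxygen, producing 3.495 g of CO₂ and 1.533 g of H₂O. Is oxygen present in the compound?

yes

mol C = 3.495 g CO₂ ÷ 44.009 g/mol = 0.079416 mol
mol H = 2 × 1.533 g H₂O ÷ 18.015 g/mol = 0.17019 mol
C and H account for only 1.1254 g of the 1.670 g sample; the remaining 0.54459 g must be oxygen.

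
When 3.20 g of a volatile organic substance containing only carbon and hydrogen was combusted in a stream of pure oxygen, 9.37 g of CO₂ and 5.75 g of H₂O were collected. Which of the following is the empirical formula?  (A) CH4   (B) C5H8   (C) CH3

mol C = 9.37 g CO₂ ÷ 44.009 g/mol = 0.2129 mol
mol H = 2 × 5.75 g H₂O ÷ 18.015 g/mol = 0.6384 mol
Divide by the smallest (0.2129 mol): C 1.000, H 2.998

(C) CH3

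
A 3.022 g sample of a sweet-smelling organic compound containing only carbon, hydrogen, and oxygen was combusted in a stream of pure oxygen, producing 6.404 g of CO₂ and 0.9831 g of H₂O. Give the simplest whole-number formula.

mol C = 6.404 g CO₂ ÷ 44.009 g/mol = 0.14552 mol
mol H = 2 × 0.9831 g H₂O ÷ 18.015 g/mol = 0.10914 mol
mass O = 3.022 − (1.7478 + 0.11002) = 1.1642 g → mol O = 1.1642 ÷ 15.999 = 0.072767 mol
Divide by the smallest (0.072767 mol): C 2.000, H 1.500, O 1.000
Multiplying each by 2 gives whole numbers: C 4.00, H 3.00, O 2.00

C4H3O2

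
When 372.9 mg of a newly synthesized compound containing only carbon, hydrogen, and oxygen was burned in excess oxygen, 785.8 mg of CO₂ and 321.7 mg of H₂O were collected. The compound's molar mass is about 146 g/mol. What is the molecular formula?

C7H14O3

mol C = 0.7858 g CO₂ ÷ 44.009 g/mol = 0.017855 mol
mol H = 2 × 0.3217 g H₂O ÷ 18.015 g/mol = 0.035715 mol
mass O = 0.3729 − (0.21446 + 0.036000) = 0.12244 g → mol O = 0.12244 ÷ 15.999 = 0.0076528 mol
Divide by the smallest (0.0076528 mol): C 2.333, H 4.667, O 1.000
Multiplying each by 3 gives whole numbers: C 7.00, H 14.00, O 3.00
Empirical formula: C7H14O3
Empirical-formula mass = 146.19 g/mol; 146 ÷ 146.19 ≈ 1, so the molecular formula is C7H14O3.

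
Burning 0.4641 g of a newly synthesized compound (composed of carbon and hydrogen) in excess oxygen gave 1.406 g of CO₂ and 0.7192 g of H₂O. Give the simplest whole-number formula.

mol C = 1.406 g CO₂ ÷ 44.009 g/mol = 0.031948 mol
mol H = 2 × 0.7192 g H₂O ÷ 18.015 g/mol = 0.079845 mol
Divide by the smallest (0.031948 mol): C 1.000, H 2.499
Multiplying each by 2 gives whole numbers: C 2.00, H 5.00

C2H5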